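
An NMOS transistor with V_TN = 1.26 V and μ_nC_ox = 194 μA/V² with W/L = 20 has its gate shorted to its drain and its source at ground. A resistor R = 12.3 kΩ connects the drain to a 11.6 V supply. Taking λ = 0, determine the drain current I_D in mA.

With gate tied to drain, V_GS = V_DS ≥ V_GS − V_TN, so the device is in saturation.
k_n = μ_nC_ox · (W/L) = 3.88 mA/V².
KCL at the drain: ½ k_n (V_GS − V_TN)² = (V_DD − V_GS)/R.
Let x = V_GS − 1.26. Then 23.9 x² + x − 10.34 = 0, giving x = 0.638 V (positive root), so V_GS = 1.9 V.
I_D = (V_DD − V_GS)/R = (11.6 − 1.9) / 12.3 = 0.789 mA.

I_D = 0.789 mA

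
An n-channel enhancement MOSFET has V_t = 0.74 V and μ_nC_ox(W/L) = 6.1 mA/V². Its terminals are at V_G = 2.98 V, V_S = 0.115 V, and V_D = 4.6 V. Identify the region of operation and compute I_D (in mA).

V_GS = V_G − V_S = 2.98 − 0.115 = 2.86 V; V_DS = V_D − V_S = 4.6 − 0.115 = 4.48 V.
V_ov = V_GS − V_t = 2.86 − 0.74 = 2.12 V.
Since V_DS = 4.48 V ≥ V_ov = 2.12 V, the device is in saturation.
I_D = ½ k_n V_ov² = 0.5 × 6.1 × 2.12² = 13.8 mA.

Saturation; I_D = 13.8 mA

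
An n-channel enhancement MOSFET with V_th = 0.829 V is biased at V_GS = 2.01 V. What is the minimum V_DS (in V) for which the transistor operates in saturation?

The boundary between triode and saturation is V_DS = V_GS − V_th = V_ov.
V_ov = 2.01 − 0.829 = 1.18 V.

V_DS,sat = 1.18 V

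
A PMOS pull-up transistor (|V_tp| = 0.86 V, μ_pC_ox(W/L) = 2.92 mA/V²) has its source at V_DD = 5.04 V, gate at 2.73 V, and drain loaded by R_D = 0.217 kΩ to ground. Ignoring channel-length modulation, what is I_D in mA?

I_D = 3.07 mA

V_SG = V_DD − V_G = 5.04 − 2.73 = 2.31 V, so V_ov = 2.31 − 0.86 = 1.45 V.
Assume saturation: I_D = ½ k_p V_ov² = 0.5 × 2.92 × 1.45² = 3.07 mA, giving V_SD = V_DD − I_D R_D = 5.04 − 3.07 × 0.217 = 4.37 V.
V_SD = 4.37 V ≥ V_ov = 1.45 V, confirming saturation.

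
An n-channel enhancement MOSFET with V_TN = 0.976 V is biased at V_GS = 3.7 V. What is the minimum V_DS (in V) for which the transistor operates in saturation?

V_DS,sat = 2.72 V

The boundary between triode and saturation is V_DS = V_GS − V_TN = V_ov.
V_ov = 3.7 − 0.976 = 2.72 V.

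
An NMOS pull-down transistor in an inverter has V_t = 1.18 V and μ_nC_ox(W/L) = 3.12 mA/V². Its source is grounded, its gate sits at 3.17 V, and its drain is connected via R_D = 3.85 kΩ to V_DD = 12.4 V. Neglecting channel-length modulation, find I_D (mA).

I_D = 3.07 mA

V_GS = V_G = 3.17 V, so V_ov = 3.17 − 1.18 = 1.99 V.
Assume saturation: I_D = ½ k_n V_ov² = 0.5 × 3.12 × 1.99² = 6.18 mA, giving V_DS = V_DD − I_D R_D = 12.4 − 6.18 × 3.85 = -11.4 V.
But -11.4 V < V_ov = 1.99 V, so the device is actually in triode.
In triode I_D = k_n[V_ov V_DS − ½ V_DS²] and I_D = (V_DD − V_DS)/R_D. Equating: 6.01 V_DS² − 24.9 V_DS + 12.4 = 0, giving V_DS = 0.579 V (the root below V_ov).
I_D = (12.4 − 0.579) / 3.85 = 3.07 mA.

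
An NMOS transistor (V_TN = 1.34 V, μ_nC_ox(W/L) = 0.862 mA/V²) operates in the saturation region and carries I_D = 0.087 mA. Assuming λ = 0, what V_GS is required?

In saturation I_D = ½ k_n (V_GS − V_TN)², so V_GS − V_TN = √(2 I_D / k_n) = √(2 × 0.087 / 0.862) = 0.449 V.
V_GS = 1.34 + 0.449 = 1.79 V.

V_GS = 1.79 V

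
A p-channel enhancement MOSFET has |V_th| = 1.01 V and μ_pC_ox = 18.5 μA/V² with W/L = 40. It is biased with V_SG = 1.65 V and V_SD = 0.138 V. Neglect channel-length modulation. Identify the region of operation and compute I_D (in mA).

Triode; I_D = 0.0583 mA

k_p = μ_pC_ox · (W/L) = 0.74 mA/V².
V_ov = V_SG − |V_th| = 1.65 − 1.01 = 0.64 V.
Since V_SD = 0.138 V < V_ov = 0.64 V, the device is in the triode region.
I_D = k_p [V_ov · V_SD − ½ V_SD²] = 0.74 × [0.64 × 0.138 − 0.5 × 0.138²] = 0.0583 mA.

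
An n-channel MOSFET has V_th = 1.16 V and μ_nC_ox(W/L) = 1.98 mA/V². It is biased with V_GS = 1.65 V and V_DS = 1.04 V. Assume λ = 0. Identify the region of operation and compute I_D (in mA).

Saturation; I_D = 0.238 mA

V_ov = V_GS − V_th = 1.65 − 1.16 = 0.49 V.
Since V_DS = 1.04 V ≥ V_ov = 0.49 V, the device is in saturation.
I_D = ½ k_n V_ov² = 0.5 × 1.98 × 0.49² = 0.238 mA.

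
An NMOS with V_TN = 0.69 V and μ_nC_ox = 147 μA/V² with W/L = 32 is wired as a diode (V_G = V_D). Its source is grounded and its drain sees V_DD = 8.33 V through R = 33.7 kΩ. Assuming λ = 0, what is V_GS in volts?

With gate tied to drain, V_GS = V_DS ≥ V_GS − V_TN, so the device is in saturation.
k_n = μ_nC_ox · (W/L) = 4.704 mA/V².
KCL at the drain: ½ k_n (V_GS − V_TN)² = (V_DD − V_GS)/R.
Let x = V_GS − 0.69. Then 79.3 x² + x − 7.64 = 0, giving x = 0.304 V (positive root), so V_GS = 0.994 V.
I_D = (V_DD − V_GS)/R = (8.33 − 0.994) / 33.7 = 0.218 mA.

V_GS = 0.994 V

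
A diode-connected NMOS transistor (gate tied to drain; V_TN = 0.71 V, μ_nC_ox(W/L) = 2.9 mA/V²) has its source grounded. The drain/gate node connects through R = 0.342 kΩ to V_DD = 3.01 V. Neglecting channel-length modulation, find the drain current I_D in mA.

I_D = 2.72 mA

With gate tied to drain, V_GS = V_DS ≥ V_GS − V_TN, so the device is in saturation.
KCL at the drain: ½ k_n (V_GS − V_TN)² = (V_DD − V_GS)/R.
Let x = V_GS − 0.71. Then 0.496 x² + x − 2.3 = 0, giving x = 1.37 V (positive root), so V_GS = 2.08 V.
I_D = (V_DD − V_GS)/R = (3.01 − 2.08) / 0.342 = 2.72 mA.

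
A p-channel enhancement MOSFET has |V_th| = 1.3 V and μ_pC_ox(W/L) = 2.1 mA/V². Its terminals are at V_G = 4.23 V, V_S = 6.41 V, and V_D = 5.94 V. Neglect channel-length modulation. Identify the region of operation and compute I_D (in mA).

V_SG = V_S − V_G = 6.41 − 4.23 = 2.18 V; V_SD = V_S − V_D = 6.41 − 5.94 = 0.47 V.
V_ov = V_SG − |V_th| = 2.18 − 1.3 = 0.88 V.
Since V_SD = 0.47 V < V_ov = 0.88 V, the device is in the triode region.
I_D = k_p [V_ov · V_SD − ½ V_SD²] = 2.1 × [0.88 × 0.47 − 0.5 × 0.47²] = 0.637 mA.

Triode; I_D = 0.637 mA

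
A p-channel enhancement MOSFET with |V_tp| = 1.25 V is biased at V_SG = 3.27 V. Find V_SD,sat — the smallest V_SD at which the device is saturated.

V_SD,sat = 2.02 V

The boundary between triode and saturation is V_SD = V_SG − |V_tp| = V_ov.
V_ov = 3.27 − 1.25 = 2.02 V.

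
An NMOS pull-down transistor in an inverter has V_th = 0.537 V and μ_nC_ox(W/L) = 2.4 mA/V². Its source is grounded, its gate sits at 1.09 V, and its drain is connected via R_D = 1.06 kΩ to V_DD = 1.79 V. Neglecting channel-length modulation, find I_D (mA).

I_D = 0.367 mA

V_GS = V_G = 1.09 V, so V_ov = 1.09 − 0.537 = 0.553 V.
Assume saturation: I_D = ½ k_n V_ov² = 0.5 × 2.4 × 0.553² = 0.367 mA, giving V_DS = V_DD − I_D R_D = 1.79 − 0.367 × 1.06 = 1.4 V.
V_DS = 1.4 V ≥ V_ov = 0.553 V, confirming saturation.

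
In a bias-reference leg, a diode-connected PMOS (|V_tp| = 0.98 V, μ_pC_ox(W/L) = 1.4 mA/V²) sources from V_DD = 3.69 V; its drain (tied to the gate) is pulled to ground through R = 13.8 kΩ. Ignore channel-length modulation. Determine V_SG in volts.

With gate tied to drain, V_SG = V_SD ≥ V_SG − |V_tp|, so the device is in saturation.
KCL at the drain: ½ k_p (V_SG − |V_tp|)² = (V_DD − V_SG)/R.
Let x = V_SG − 0.98. Then 9.66 x² + x − 2.71 = 0, giving x = 0.48 V (positive root), so V_SG = 1.46 V.
I_D = (V_DD − V_SG)/R = (3.69 − 1.46) / 13.8 = 0.162 mA.

V_SG = 1.46 V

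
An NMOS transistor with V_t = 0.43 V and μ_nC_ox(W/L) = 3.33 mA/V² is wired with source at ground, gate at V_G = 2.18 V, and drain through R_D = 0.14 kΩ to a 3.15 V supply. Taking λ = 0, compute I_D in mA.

V_GS = V_G = 2.18 V, so V_ov = 2.18 − 0.43 = 1.75 V.
Assume saturation: I_D = ½ k_n V_ov² = 0.5 × 3.33 × 1.75² = 5.1 mA, giving V_DS = V_DD − I_D R_D = 3.15 − 5.1 × 0.14 = 2.44 V.
V_DS = 2.44 V ≥ V_ov = 1.75 V, confirming saturation.

I_D = 5.10 mA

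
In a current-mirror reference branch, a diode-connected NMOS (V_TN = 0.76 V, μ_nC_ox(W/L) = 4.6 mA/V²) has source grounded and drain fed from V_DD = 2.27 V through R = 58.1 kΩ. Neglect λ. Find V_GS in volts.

With gate tied to drain, V_GS = V_DS ≥ V_GS − V_TN, so the device is in saturation.
KCL at the drain: ½ k_n (V_GS − V_TN)² = (V_DD − V_GS)/R.
Let x = V_GS − 0.76. Then 134 x² + x − 1.51 = 0, giving x = 0.103 V (positive root), so V_GS = 0.863 V.
I_D = (V_DD − V_GS)/R = (2.27 − 0.863) / 58.1 = 0.0242 mA.

V_GS = 0.863 V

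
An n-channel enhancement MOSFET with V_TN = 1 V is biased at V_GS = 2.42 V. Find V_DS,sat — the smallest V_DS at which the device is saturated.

V_DS,sat = 1.42 V

The boundary between triode and saturation is V_DS = V_GS − V_TN = V_ov.
V_ov = 2.42 − 1 = 1.42 V.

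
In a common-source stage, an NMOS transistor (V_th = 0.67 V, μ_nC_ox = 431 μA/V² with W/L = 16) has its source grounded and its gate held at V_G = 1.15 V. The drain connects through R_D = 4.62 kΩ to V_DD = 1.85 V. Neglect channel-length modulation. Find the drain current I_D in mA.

I_D = 0.372 mA

V_GS = V_G = 1.15 V, so V_ov = 1.15 − 0.67 = 0.48 V.
k_n = μ_nC_ox · (W/L) = 6.896 mA/V².
Assume saturation: I_D = ½ k_n V_ov² = 0.5 × 6.896 × 0.48² = 0.794 mA, giving V_DS = V_DD − I_D R_D = 1.85 − 0.794 × 4.62 = -1.82 V.
But -1.82 V < V_ov = 0.48 V, so the device is actually in triode.
In triode I_D = k_n[V_ov V_DS − ½ V_DS²] and I_D = (V_DD − V_DS)/R_D. Equating: 15.9 V_DS² − 16.29 V_DS + 1.85 = 0, giving V_DS = 0.13 V (the root below V_ov).
I_D = (1.85 − 0.13) / 4.62 = 0.372 mA.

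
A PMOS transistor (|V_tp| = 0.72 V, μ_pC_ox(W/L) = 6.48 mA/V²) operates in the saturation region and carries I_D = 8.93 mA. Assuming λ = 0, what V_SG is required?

V_SG = 2.38 V

In saturation I_D = ½ k_p (V_SG − |V_tp|)², so V_SG − |V_tp| = √(2 I_D / k_p) = √(2 × 8.93 / 6.48) = 1.66 V.
V_SG = 0.72 + 1.66 = 2.38 V.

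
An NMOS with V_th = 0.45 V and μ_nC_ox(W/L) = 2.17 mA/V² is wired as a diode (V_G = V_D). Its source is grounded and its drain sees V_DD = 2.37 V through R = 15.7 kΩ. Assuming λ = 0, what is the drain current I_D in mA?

I_D = 0.103 mA

With gate tied to drain, V_GS = V_DS ≥ V_GS − V_th, so the device is in saturation.
KCL at the drain: ½ k_n (V_GS − V_th)² = (V_DD − V_GS)/R.
Let x = V_GS − 0.45. Then 17 x² + x − 1.92 = 0, giving x = 0.308 V (positive root), so V_GS = 0.758 V.
I_D = (V_DD − V_GS)/R = (2.37 − 0.758) / 15.7 = 0.103 mA.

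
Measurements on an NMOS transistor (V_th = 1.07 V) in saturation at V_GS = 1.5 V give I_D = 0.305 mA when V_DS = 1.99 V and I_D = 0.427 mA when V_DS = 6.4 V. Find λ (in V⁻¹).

With V_GS fixed, I_D ∝ (1 + λ V_DS) in saturation, so I_D2/I_D1 = (1 + λ V_DS2)/(1 + λ V_DS1).
0.427/0.305 = 1.4 = (1 + 6.4 λ)/(1 + 1.99 λ).
Solving: λ (I_D1 V_DS2 − I_D2 V_DS1) = I_D2 − I_D1, so λ = (0.427 − 0.305) / (0.305 × 6.4 − 0.427 × 1.99) = 0.122 / 1.1 = 0.111 V⁻¹.

λ = 0.111 V⁻¹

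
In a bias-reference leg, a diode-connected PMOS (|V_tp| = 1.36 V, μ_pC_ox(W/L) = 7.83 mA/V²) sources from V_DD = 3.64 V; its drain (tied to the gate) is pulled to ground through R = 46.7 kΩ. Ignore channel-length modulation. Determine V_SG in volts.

V_SG = 1.47 V

With gate tied to drain, V_SG = V_SD ≥ V_SG − |V_tp|, so the device is in saturation.
KCL at the drain: ½ k_p (V_SG − |V_tp|)² = (V_DD − V_SG)/R.
Let x = V_SG − 1.36. Then 183 x² + x − 2.28 = 0, giving x = 0.109 V (positive root), so V_SG = 1.47 V.
I_D = (V_DD − V_SG)/R = (3.64 − 1.47) / 46.7 = 0.0465 mA.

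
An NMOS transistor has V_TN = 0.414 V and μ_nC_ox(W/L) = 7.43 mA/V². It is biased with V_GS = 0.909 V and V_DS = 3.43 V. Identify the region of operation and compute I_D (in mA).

V_ov = V_GS − V_TN = 0.909 − 0.414 = 0.495 V.
Since V_DS = 3.43 V ≥ V_ov = 0.495 V, the device is in saturation.
I_D = ½ k_n V_ov² = 0.5 × 7.43 × 0.495² = 0.91 mA.

Saturation; I_D = 0.910 mA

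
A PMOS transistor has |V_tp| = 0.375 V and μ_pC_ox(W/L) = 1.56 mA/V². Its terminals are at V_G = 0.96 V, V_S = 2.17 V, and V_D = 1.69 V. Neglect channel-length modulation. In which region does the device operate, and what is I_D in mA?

V_SG = V_S − V_G = 2.17 − 0.96 = 1.21 V; V_SD = V_S − V_D = 2.17 − 1.69 = 0.48 V.
V_ov = V_SG − |V_tp| = 1.21 − 0.375 = 0.835 V.
Since V_SD = 0.48 V < V_ov = 0.835 V, the device is in the triode region.
I_D = k_p [V_ov · V_SD − ½ V_SD²] = 1.56 × [0.835 × 0.48 − 0.5 × 0.48²] = 0.446 mA.

Triode; I_D = 0.446 mA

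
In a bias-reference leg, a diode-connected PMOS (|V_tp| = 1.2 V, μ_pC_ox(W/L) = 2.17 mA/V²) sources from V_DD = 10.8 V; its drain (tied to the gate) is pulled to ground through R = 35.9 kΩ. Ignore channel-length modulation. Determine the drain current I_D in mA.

I_D = 0.254 mA

With gate tied to drain, V_SG = V_SD ≥ V_SG − |V_tp|, so the device is in saturation.
KCL at the drain: ½ k_p (V_SG − |V_tp|)² = (V_DD − V_SG)/R.
Let x = V_SG − 1.2. Then 39 x² + x − 9.6 = 0, giving x = 0.484 V (positive root), so V_SG = 1.68 V.
I_D = (V_DD − V_SG)/R = (10.8 − 1.68) / 35.9 = 0.254 mA.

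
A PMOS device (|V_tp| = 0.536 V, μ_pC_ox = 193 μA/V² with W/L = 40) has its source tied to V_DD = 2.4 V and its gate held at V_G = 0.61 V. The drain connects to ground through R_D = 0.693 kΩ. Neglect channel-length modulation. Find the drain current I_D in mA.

I_D = 2.95 mA

V_SG = V_DD − V_G = 2.4 − 0.61 = 1.79 V, so V_ov = 1.79 − 0.536 = 1.25 V.
k_p = μ_pC_ox · (W/L) = 7.72 mA/V².
Assume saturation: I_D = ½ k_p V_ov² = 0.5 × 7.72 × 1.25² = 6.07 mA, giving V_SD = V_DD − I_D R_D = 2.4 − 6.07 × 0.693 = -1.81 V.
But -1.81 V < V_ov = 1.25 V, so the device is actually in triode.
In triode I_D = k_p[V_ov V_SD − ½ V_SD²] and I_D = (V_DD − V_SD)/R_D. Equating: 2.67 V_SD² − 7.709 V_SD + 2.4 = 0, giving V_SD = 0.355 V (the root below V_ov).
I_D = (2.4 − 0.355) / 0.693 = 2.95 mA.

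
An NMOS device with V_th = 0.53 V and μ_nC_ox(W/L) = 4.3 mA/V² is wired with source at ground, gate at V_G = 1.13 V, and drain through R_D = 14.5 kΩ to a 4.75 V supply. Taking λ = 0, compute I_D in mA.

I_D = 0.318 mA

V_GS = V_G = 1.13 V, so V_ov = 1.13 − 0.53 = 0.6 V.
Assume saturation: I_D = ½ k_n V_ov² = 0.5 × 4.3 × 0.6² = 0.774 mA, giving V_DS = V_DD − I_D R_D = 4.75 − 0.774 × 14.5 = -6.47 V.
But -6.47 V < V_ov = 0.6 V, so the device is actually in triode.
In triode I_D = k_n[V_ov V_DS − ½ V_DS²] and I_D = (V_DD − V_DS)/R_D. Equating: 31.2 V_DS² − 38.41 V_DS + 4.75 = 0, giving V_DS = 0.139 V (the root below V_ov).
I_D = (4.75 − 0.139) / 14.5 = 0.318 mA.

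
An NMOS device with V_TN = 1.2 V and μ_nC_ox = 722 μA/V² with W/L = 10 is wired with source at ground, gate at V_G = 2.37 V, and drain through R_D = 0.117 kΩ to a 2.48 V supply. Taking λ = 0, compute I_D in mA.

I_D = 4.94 mA

V_GS = V_G = 2.37 V, so V_ov = 2.37 − 1.2 = 1.17 V.
k_n = μ_nC_ox · (W/L) = 7.22 mA/V².
Assume saturation: I_D = ½ k_n V_ov² = 0.5 × 7.22 × 1.17² = 4.94 mA, giving V_DS = V_DD − I_D R_D = 2.48 − 4.94 × 0.117 = 1.9 V.
V_DS = 1.9 V ≥ V_ov = 1.17 V, confirming saturation.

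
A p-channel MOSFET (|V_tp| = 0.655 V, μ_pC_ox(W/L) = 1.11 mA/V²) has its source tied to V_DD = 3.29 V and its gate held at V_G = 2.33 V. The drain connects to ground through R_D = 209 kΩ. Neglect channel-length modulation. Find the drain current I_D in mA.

V_SG = V_DD − V_G = 3.29 − 2.33 = 0.96 V, so V_ov = 0.96 − 0.655 = 0.305 V.
Assume saturation: I_D = ½ k_p V_ov² = 0.5 × 1.11 × 0.305² = 0.0516 mA, giving V_SD = V_DD − I_D R_D = 3.29 − 0.0516 × 209 = -7.5 V.
But -7.5 V < V_ov = 0.305 V, so the device is actually in triode.
In triode I_D = k_p[V_ov V_SD − ½ V_SD²] and I_D = (V_DD − V_SD)/R_D. Equating: 116 V_SD² − 71.76 V_SD + 3.29 = 0, giving V_SD = 0.0499 V (the root below V_ov).
I_D = (3.29 − 0.0499) / 209 = 0.0155 mA.

I_D = 0.0155 mA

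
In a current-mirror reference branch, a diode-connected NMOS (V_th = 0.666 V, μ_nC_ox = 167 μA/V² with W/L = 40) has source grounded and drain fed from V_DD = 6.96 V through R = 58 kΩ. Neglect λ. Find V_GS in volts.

V_GS = 0.844 V

With gate tied to drain, V_GS = V_DS ≥ V_GS − V_th, so the device is in saturation.
k_n = μ_nC_ox · (W/L) = 6.68 mA/V².
KCL at the drain: ½ k_n (V_GS − V_th)² = (V_DD − V_GS)/R.
Let x = V_GS − 0.666. Then 194 x² + x − 6.294 = 0, giving x = 0.178 V (positive root), so V_GS = 0.844 V.
I_D = (V_DD − V_GS)/R = (6.96 − 0.844) / 58 = 0.105 mA.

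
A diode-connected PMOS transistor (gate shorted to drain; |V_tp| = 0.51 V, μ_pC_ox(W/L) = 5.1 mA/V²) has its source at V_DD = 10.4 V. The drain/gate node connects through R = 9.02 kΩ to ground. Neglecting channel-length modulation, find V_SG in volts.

V_SG = 1.14 V

With gate tied to drain, V_SG = V_SD ≥ V_SG − |V_tp|, so the device is in saturation.
KCL at the drain: ½ k_p (V_SG − |V_tp|)² = (V_DD − V_SG)/R.
Let x = V_SG − 0.51. Then 23 x² + x − 9.89 = 0, giving x = 0.634 V (positive root), so V_SG = 1.14 V.
I_D = (V_DD − V_SG)/R = (10.4 − 1.14) / 9.02 = 1.03 mA.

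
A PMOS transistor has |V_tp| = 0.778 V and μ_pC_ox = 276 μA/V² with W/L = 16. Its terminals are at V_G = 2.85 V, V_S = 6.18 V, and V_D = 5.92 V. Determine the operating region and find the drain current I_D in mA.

V_SG = V_S − V_G = 6.18 − 2.85 = 3.33 V; V_SD = V_S − V_D = 6.18 − 5.92 = 0.26 V.
k_p = μ_pC_ox · (W/L) = 4.416 mA/V².
V_ov = V_SG − |V_tp| = 3.33 − 0.778 = 2.55 V.
Since V_SD = 0.26 V < V_ov = 2.55 V, the device is in the triode region.
I_D = k_p [V_ov · V_SD − ½ V_SD²] = 4.416 × [2.55 × 0.26 − 0.5 × 0.26²] = 2.78 mA.

Triode; I_D = 2.78 mA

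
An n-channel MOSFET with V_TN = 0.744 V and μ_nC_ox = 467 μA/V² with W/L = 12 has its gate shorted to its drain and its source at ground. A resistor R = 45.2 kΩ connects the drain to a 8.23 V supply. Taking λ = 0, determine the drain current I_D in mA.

I_D = 0.160 mA

With gate tied to drain, V_GS = V_DS ≥ V_GS − V_TN, so the device is in saturation.
k_n = μ_nC_ox · (W/L) = 5.604 mA/V².
KCL at the drain: ½ k_n (V_GS − V_TN)² = (V_DD − V_GS)/R.
Let x = V_GS − 0.744. Then 127 x² + x − 7.486 = 0, giving x = 0.239 V (positive root), so V_GS = 0.983 V.
I_D = (V_DD − V_GS)/R = (8.23 − 0.983) / 45.2 = 0.16 mA.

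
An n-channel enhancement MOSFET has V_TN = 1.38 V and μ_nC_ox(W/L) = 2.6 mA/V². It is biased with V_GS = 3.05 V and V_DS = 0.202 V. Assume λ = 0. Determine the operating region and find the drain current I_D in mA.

Triode; I_D = 0.824 mA

V_ov = V_GS − V_TN = 3.05 − 1.38 = 1.67 V.
Since V_DS = 0.202 V < V_ov = 1.67 V, the device is in the triode region.
I_D = k_n [V_ov · V_DS − ½ V_DS²] = 2.6 × [1.67 × 0.202 − 0.5 × 0.202²] = 0.824 mA.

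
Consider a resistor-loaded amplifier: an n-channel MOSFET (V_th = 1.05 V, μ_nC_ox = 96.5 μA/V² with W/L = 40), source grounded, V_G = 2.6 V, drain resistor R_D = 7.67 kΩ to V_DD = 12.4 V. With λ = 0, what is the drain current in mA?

I_D = 1.58 mA

V_GS = V_G = 2.6 V, so V_ov = 2.6 − 1.05 = 1.55 V.
k_n = μ_nC_ox · (W/L) = 3.86 mA/V².
Assume saturation: I_D = ½ k_n V_ov² = 0.5 × 3.86 × 1.55² = 4.64 mA, giving V_DS = V_DD − I_D R_D = 12.4 − 4.64 × 7.67 = -23.2 V.
But -23.2 V < V_ov = 1.55 V, so the device is actually in triode.
In triode I_D = k_n[V_ov V_DS − ½ V_DS²] and I_D = (V_DD − V_DS)/R_D. Equating: 14.8 V_DS² − 46.89 V_DS + 12.4 = 0, giving V_DS = 0.291 V (the root below V_ov).
I_D = (12.4 − 0.291) / 7.67 = 1.58 mA.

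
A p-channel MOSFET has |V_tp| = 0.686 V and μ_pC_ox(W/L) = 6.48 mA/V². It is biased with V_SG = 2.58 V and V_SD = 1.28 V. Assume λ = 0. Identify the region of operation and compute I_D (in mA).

V_ov = V_SG − |V_tp| = 2.58 − 0.686 = 1.89 V.
Since V_SD = 1.28 V < V_ov = 1.89 V, the device is in the triode region.
I_D = k_p [V_ov · V_SD − ½ V_SD²] = 6.48 × [1.89 × 1.28 − 0.5 × 1.28²] = 10.4 mA.

Triode; I_D = 10.4 mA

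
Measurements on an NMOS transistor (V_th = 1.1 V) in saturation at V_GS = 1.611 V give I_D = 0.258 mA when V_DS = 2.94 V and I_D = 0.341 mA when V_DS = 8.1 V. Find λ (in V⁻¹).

With V_GS fixed, I_D ∝ (1 + λ V_DS) in saturation, so I_D2/I_D1 = (1 + λ V_DS2)/(1 + λ V_DS1).
0.341/0.258 = 1.322 = (1 + 8.1 λ)/(1 + 2.94 λ).
Solving: λ (I_D1 V_DS2 − I_D2 V_DS1) = I_D2 − I_D1, so λ = (0.341 − 0.258) / (0.258 × 8.1 − 0.341 × 2.94) = 0.083 / 1.09 = 0.0763 V⁻¹.

λ = 0.0763 V⁻¹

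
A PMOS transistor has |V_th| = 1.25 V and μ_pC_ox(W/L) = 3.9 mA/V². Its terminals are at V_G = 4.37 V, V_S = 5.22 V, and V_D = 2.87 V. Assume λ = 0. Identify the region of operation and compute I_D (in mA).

V_SG = V_S − V_G = 5.22 − 4.37 = 0.85 V; V_SD = V_S − V_D = 5.22 − 2.87 = 2.35 V.
V_SG = 0.85 V < |V_th| = 1.25 V, so the transistor is in cutoff.

Cutoff; I_D = 0 mA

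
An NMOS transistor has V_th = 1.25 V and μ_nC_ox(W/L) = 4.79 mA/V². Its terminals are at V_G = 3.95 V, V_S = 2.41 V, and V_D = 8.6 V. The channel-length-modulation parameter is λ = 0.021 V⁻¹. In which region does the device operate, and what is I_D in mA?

V_GS = V_G − V_S = 3.95 − 2.41 = 1.54 V; V_DS = V_D − V_S = 8.6 − 2.41 = 6.19 V.
V_ov = V_GS − V_th = 1.54 − 1.25 = 0.29 V.
Since V_DS = 6.19 V ≥ V_ov = 0.29 V, the device is in saturation.
I_D = ½ k_n V_ov² (1 + λ V_DS) = 0.5 × 4.79 × 0.29² × (1 + 0.021 × 6.19) = 0.228 mA.

Saturation; I_D = 0.228 mA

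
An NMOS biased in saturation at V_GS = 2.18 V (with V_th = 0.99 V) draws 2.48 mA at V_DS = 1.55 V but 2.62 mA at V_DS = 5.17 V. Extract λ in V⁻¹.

λ = 0.0160 V⁻¹

With V_GS fixed, I_D ∝ (1 + λ V_DS) in saturation, so I_D2/I_D1 = (1 + λ V_DS2)/(1 + λ V_DS1).
2.62/2.48 = 1.056 = (1 + 5.17 λ)/(1 + 1.55 λ).
Solving: λ (I_D1 V_DS2 − I_D2 V_DS1) = I_D2 − I_D1, so λ = (2.62 − 2.48) / (2.48 × 5.17 − 2.62 × 1.55) = 0.14 / 8.76 = 0.016 V⁻¹.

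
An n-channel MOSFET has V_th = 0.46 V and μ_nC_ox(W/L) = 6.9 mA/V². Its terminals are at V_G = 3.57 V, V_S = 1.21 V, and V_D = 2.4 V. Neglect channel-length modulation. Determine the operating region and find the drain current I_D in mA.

Triode; I_D = 10.7 mA

V_GS = V_G − V_S = 3.57 − 1.21 = 2.36 V; V_DS = V_D − V_S = 2.4 − 1.21 = 1.19 V.
V_ov = V_GS − V_th = 2.36 − 0.46 = 1.9 V.
Since V_DS = 1.19 V < V_ov = 1.9 V, the device is in the triode region.
I_D = k_n [V_ov · V_DS − ½ V_DS²] = 6.9 × [1.9 × 1.19 − 0.5 × 1.19²] = 10.7 mA.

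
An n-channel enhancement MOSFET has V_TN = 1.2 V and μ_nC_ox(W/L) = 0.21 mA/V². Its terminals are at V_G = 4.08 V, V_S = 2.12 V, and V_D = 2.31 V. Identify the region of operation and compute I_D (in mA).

Triode; I_D = 0.0265 mA

V_GS = V_G − V_S = 4.08 − 2.12 = 1.96 V; V_DS = V_D − V_S = 2.31 − 2.12 = 0.19 V.
V_ov = V_GS − V_TN = 1.96 − 1.2 = 0.76 V.
Since V_DS = 0.19 V < V_ov = 0.76 V, the device is in the triode region.
I_D = k_n [V_ov · V_DS − ½ V_DS²] = 0.21 × [0.76 × 0.19 − 0.5 × 0.19²] = 0.0265 mA.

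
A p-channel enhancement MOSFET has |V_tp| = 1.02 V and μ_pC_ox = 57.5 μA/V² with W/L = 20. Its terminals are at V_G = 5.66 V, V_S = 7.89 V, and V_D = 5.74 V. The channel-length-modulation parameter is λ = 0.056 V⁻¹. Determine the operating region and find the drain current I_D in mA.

V_SG = V_S − V_G = 7.89 − 5.66 = 2.23 V; V_SD = V_S − V_D = 7.89 − 5.74 = 2.15 V.
k_p = μ_pC_ox · (W/L) = 1.15 mA/V².
V_ov = V_SG − |V_tp| = 2.23 − 1.02 = 1.21 V.
Since V_SD = 2.15 V ≥ V_ov = 1.21 V, the device is in saturation.
I_D = ½ k_p V_ov² (1 + λ V_SD) = 0.5 × 1.15 × 1.21² × (1 + 0.056 × 2.15) = 0.943 mA.

Saturation; I_D = 0.943 mA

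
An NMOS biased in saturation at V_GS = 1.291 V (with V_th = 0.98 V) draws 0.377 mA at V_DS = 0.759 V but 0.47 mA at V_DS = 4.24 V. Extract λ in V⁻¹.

λ = 0.0749 V⁻¹

With V_GS fixed, I_D ∝ (1 + λ V_DS) in saturation, so I_D2/I_D1 = (1 + λ V_DS2)/(1 + λ V_DS1).
0.47/0.377 = 1.247 = (1 + 4.24 λ)/(1 + 0.759 λ).
Solving: λ (I_D1 V_DS2 − I_D2 V_DS1) = I_D2 − I_D1, so λ = (0.47 − 0.377) / (0.377 × 4.24 − 0.47 × 0.759) = 0.093 / 1.24 = 0.0749 V⁻¹.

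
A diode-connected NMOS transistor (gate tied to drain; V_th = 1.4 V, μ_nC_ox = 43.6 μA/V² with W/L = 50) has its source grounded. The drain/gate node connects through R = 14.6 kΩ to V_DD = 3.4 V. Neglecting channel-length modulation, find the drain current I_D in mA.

With gate tied to drain, V_GS = V_DS ≥ V_GS − V_th, so the device is in saturation.
k_n = μ_nC_ox · (W/L) = 2.18 mA/V².
KCL at the drain: ½ k_n (V_GS − V_th)² = (V_DD − V_GS)/R.
Let x = V_GS − 1.4. Then 15.9 x² + x − 2 = 0, giving x = 0.324 V (positive root), so V_GS = 1.72 V.
I_D = (V_DD − V_GS)/R = (3.4 − 1.72) / 14.6 = 0.115 mA.

I_D = 0.115 mA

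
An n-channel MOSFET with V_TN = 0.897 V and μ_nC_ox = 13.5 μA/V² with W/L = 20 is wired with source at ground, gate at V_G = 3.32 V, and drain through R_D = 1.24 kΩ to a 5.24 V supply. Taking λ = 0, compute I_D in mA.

I_D = 0.793 mA

V_GS = V_G = 3.32 V, so V_ov = 3.32 − 0.897 = 2.42 V.
k_n = μ_nC_ox · (W/L) = 0.27 mA/V².
Assume saturation: I_D = ½ k_n V_ov² = 0.5 × 0.27 × 2.42² = 0.793 mA, giving V_DS = V_DD − I_D R_D = 5.24 − 0.793 × 1.24 = 4.26 V.
V_DS = 4.26 V ≥ V_ov = 2.42 V, confirming saturation.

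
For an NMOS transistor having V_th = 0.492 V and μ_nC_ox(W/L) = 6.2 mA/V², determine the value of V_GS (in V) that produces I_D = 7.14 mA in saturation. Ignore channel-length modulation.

In saturation I_D = ½ k_n (V_GS − V_th)², so V_GS − V_th = √(2 I_D / k_n) = √(2 × 7.14 / 6.2) = 1.52 V.
V_GS = 0.492 + 1.52 = 2.01 V.

V_GS = 2.01 V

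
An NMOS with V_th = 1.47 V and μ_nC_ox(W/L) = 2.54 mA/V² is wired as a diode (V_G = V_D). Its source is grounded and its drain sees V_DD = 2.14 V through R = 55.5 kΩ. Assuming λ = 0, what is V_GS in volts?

V_GS = 1.56 V

With gate tied to drain, V_GS = V_DS ≥ V_GS − V_th, so the device is in saturation.
KCL at the drain: ½ k_n (V_GS − V_th)² = (V_DD − V_GS)/R.
Let x = V_GS − 1.47. Then 70.5 x² + x − 0.67 = 0, giving x = 0.0907 V (positive root), so V_GS = 1.56 V.
I_D = (V_DD − V_GS)/R = (2.14 − 1.56) / 55.5 = 0.0104 mA.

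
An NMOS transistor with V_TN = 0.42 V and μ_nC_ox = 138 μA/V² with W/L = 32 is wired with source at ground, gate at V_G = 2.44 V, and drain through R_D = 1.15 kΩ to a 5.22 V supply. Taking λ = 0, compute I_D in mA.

V_GS = V_G = 2.44 V, so V_ov = 2.44 − 0.42 = 2.02 V.
k_n = μ_nC_ox · (W/L) = 4.416 mA/V².
Assume saturation: I_D = ½ k_n V_ov² = 0.5 × 4.416 × 2.02² = 9.01 mA, giving V_DS = V_DD − I_D R_D = 5.22 − 9.01 × 1.15 = -5.14 V.
But -5.14 V < V_ov = 2.02 V, so the device is actually in triode.
In triode I_D = k_n[V_ov V_DS − ½ V_DS²] and I_D = (V_DD − V_DS)/R_D. Equating: 2.54 V_DS² − 11.26 V_DS + 5.22 = 0, giving V_DS = 0.526 V (the root below V_ov).
I_D = (5.22 − 0.526) / 1.15 = 4.08 mA.

I_D = 4.08 mA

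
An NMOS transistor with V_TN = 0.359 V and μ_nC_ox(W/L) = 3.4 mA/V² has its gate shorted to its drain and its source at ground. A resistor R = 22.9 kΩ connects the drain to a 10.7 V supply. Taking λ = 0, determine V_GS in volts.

V_GS = 0.862 V

With gate tied to drain, V_GS = V_DS ≥ V_GS − V_TN, so the device is in saturation.
KCL at the drain: ½ k_n (V_GS − V_TN)² = (V_DD − V_GS)/R.
Let x = V_GS − 0.359. Then 38.9 x² + x − 10.34 = 0, giving x = 0.503 V (positive root), so V_GS = 0.862 V.
I_D = (V_DD − V_GS)/R = (10.7 − 0.862) / 22.9 = 0.43 mA.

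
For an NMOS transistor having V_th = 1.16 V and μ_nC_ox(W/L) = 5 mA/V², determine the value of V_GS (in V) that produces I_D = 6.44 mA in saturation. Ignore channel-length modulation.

In saturation I_D = ½ k_n (V_GS − V_th)², so V_GS − V_th = √(2 I_D / k_n) = √(2 × 6.44 / 5) = 1.6 V.
V_GS = 1.16 + 1.6 = 2.76 V.

V_GS = 2.76 V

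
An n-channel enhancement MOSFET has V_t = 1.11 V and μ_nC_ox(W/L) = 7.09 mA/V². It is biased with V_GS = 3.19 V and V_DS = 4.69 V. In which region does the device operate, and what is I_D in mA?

V_ov = V_GS − V_t = 3.19 − 1.11 = 2.08 V.
Since V_DS = 4.69 V ≥ V_ov = 2.08 V, the device is in saturation.
I_D = ½ k_n V_ov² = 0.5 × 7.09 × 2.08² = 15.3 mA.

Saturation; I_D = 15.3 mA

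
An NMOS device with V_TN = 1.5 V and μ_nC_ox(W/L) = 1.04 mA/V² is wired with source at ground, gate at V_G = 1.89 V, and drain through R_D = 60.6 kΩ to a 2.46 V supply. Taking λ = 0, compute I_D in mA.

I_D = 0.0388 mA

V_GS = V_G = 1.89 V, so V_ov = 1.89 − 1.5 = 0.39 V.
Assume saturation: I_D = ½ k_n V_ov² = 0.5 × 1.04 × 0.39² = 0.0791 mA, giving V_DS = V_DD − I_D R_D = 2.46 − 0.0791 × 60.6 = -2.33 V.
But -2.33 V < V_ov = 0.39 V, so the device is actually in triode.
In triode I_D = k_n[V_ov V_DS − ½ V_DS²] and I_D = (V_DD − V_DS)/R_D. Equating: 31.5 V_DS² − 25.58 V_DS + 2.46 = 0, giving V_DS = 0.111 V (the root below V_ov).
I_D = (2.46 − 0.111) / 60.6 = 0.0388 mA.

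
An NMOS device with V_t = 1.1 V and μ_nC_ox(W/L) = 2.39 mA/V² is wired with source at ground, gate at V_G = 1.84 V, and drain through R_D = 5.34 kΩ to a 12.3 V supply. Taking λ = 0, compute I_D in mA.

V_GS = V_G = 1.84 V, so V_ov = 1.84 − 1.1 = 0.74 V.
Assume saturation: I_D = ½ k_n V_ov² = 0.5 × 2.39 × 0.74² = 0.654 mA, giving V_DS = V_DD − I_D R_D = 12.3 − 0.654 × 5.34 = 8.81 V.
V_DS = 8.81 V ≥ V_ov = 0.74 V, confirming saturation.

I_D = 0.654 mA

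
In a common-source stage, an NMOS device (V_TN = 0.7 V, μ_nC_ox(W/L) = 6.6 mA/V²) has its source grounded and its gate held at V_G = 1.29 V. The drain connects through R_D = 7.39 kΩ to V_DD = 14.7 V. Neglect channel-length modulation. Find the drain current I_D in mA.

I_D = 1.15 mA

V_GS = V_G = 1.29 V, so V_ov = 1.29 − 0.7 = 0.59 V.
Assume saturation: I_D = ½ k_n V_ov² = 0.5 × 6.6 × 0.59² = 1.15 mA, giving V_DS = V_DD − I_D R_D = 14.7 − 1.15 × 7.39 = 6.21 V.
V_DS = 6.21 V ≥ V_ov = 0.59 V, confirming saturation.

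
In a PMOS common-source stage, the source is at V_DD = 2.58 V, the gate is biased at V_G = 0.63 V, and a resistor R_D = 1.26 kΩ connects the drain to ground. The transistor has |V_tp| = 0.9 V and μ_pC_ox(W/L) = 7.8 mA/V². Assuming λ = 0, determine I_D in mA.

I_D = 1.84 mA

V_SG = V_DD − V_G = 2.58 − 0.63 = 1.95 V, so V_ov = 1.95 − 0.9 = 1.05 V.
Assume saturation: I_D = ½ k_p V_ov² = 0.5 × 7.8 × 1.05² = 4.3 mA, giving V_SD = V_DD − I_D R_D = 2.58 − 4.3 × 1.26 = -2.84 V.
But -2.84 V < V_ov = 1.05 V, so the device is actually in triode.
In triode I_D = k_p[V_ov V_SD − ½ V_SD²] and I_D = (V_DD − V_SD)/R_D. Equating: 4.91 V_SD² − 11.32 V_SD + 2.58 = 0, giving V_SD = 0.256 V (the root below V_ov).
I_D = (2.58 − 0.256) / 1.26 = 1.84 mA.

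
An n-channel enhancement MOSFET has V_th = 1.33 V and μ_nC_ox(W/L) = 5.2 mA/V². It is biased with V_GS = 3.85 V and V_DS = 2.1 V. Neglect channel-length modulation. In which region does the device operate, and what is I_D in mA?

Triode; I_D = 16.1 mA

V_ov = V_GS − V_th = 3.85 − 1.33 = 2.52 V.
Since V_DS = 2.1 V < V_ov = 2.52 V, the device is in the triode region.
I_D = k_n [V_ov · V_DS − ½ V_DS²] = 5.2 × [2.52 × 2.1 − 0.5 × 2.1²] = 16.1 mA.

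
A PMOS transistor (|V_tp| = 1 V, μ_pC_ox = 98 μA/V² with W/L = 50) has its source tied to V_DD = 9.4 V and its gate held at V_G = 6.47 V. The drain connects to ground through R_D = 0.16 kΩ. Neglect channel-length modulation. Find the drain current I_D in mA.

I_D = 9.13 mA

V_SG = V_DD − V_G = 9.4 − 6.47 = 2.93 V, so V_ov = 2.93 − 1 = 1.93 V.
k_p = μ_pC_ox · (W/L) = 4.9 mA/V².
Assume saturation: I_D = ½ k_p V_ov² = 0.5 × 4.9 × 1.93² = 9.13 mA, giving V_SD = V_DD − I_D R_D = 9.4 − 9.13 × 0.16 = 7.94 V.
V_SD = 7.94 V ≥ V_ov = 1.93 V, confirming saturation.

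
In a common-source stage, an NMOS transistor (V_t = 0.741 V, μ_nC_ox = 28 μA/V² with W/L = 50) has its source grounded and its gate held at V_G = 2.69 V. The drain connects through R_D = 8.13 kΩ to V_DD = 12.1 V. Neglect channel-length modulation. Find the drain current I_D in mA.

I_D = 1.41 mA

V_GS = V_G = 2.69 V, so V_ov = 2.69 − 0.741 = 1.95 V.
k_n = μ_nC_ox · (W/L) = 1.4 mA/V².
Assume saturation: I_D = ½ k_n V_ov² = 0.5 × 1.4 × 1.95² = 2.66 mA, giving V_DS = V_DD − I_D R_D = 12.1 − 2.66 × 8.13 = -9.52 V.
But -9.52 V < V_ov = 1.95 V, so the device is actually in triode.
In triode I_D = k_n[V_ov V_DS − ½ V_DS²] and I_D = (V_DD − V_DS)/R_D. Equating: 5.69 V_DS² − 23.18 V_DS + 12.1 = 0, giving V_DS = 0.615 V (the root below V_ov).
I_D = (12.1 − 0.615) / 8.13 = 1.41 mA.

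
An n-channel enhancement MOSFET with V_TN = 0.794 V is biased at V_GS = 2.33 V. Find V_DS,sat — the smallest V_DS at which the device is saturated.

V_DS,sat = 1.54 V

The boundary between triode and saturation is V_DS = V_GS − V_TN = V_ov.
V_ov = 2.33 − 0.794 = 1.54 V.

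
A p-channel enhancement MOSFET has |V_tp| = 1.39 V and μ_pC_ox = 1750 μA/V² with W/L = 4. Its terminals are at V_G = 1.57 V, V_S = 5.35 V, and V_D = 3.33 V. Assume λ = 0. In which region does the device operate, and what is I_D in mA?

Triode; I_D = 19.5 mA

V_SG = V_S − V_G = 5.35 − 1.57 = 3.78 V; V_SD = V_S − V_D = 5.35 − 3.33 = 2.02 V.
k_p = μ_pC_ox · (W/L) = 7 mA/V².
V_ov = V_SG − |V_tp| = 3.78 − 1.39 = 2.39 V.
Since V_SD = 2.02 V < V_ov = 2.39 V, the device is in the triode region.
I_D = k_p [V_ov · V_SD − ½ V_SD²] = 7 × [2.39 × 2.02 − 0.5 × 2.02²] = 19.5 mA.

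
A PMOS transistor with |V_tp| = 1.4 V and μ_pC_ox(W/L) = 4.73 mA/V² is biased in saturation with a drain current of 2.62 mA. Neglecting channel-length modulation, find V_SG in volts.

V_SG = 2.45 V

In saturation I_D = ½ k_p (V_SG − |V_tp|)², so V_SG − |V_tp| = √(2 I_D / k_p) = √(2 × 2.62 / 4.73) = 1.05 V.
V_SG = 1.4 + 1.05 = 2.45 V.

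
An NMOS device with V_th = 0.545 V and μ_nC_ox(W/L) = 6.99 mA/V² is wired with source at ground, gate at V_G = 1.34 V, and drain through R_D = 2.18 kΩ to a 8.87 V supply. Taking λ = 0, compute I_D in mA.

I_D = 2.21 mA

V_GS = V_G = 1.34 V, so V_ov = 1.34 − 0.545 = 0.795 V.
Assume saturation: I_D = ½ k_n V_ov² = 0.5 × 6.99 × 0.795² = 2.21 mA, giving V_DS = V_DD − I_D R_D = 8.87 − 2.21 × 2.18 = 4.05 V.
V_DS = 4.05 V ≥ V_ov = 0.795 V, confirming saturation.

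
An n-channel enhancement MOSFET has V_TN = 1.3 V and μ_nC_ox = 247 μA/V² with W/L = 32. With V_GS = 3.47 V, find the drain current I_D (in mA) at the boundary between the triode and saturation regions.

I_D = 18.6 mA

At the boundary V_DS = V_ov = V_GS − V_TN = 3.47 − 1.3 = 2.17 V.
k_n = μ_nC_ox · (W/L) = 7.904 mA/V².
I_D = ½ k_n V_ov² = 0.5 × 7.904 × 2.17² = 18.6 mA.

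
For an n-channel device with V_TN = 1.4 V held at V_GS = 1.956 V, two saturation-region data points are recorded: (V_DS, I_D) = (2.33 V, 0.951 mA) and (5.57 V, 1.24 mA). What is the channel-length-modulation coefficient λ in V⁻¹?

With V_GS fixed, I_D ∝ (1 + λ V_DS) in saturation, so I_D2/I_D1 = (1 + λ V_DS2)/(1 + λ V_DS1).
1.24/0.951 = 1.304 = (1 + 5.57 λ)/(1 + 2.33 λ).
Solving: λ (I_D1 V_DS2 − I_D2 V_DS1) = I_D2 − I_D1, so λ = (1.24 − 0.951) / (0.951 × 5.57 − 1.24 × 2.33) = 0.289 / 2.41 = 0.12 V⁻¹.

λ = 0.120 V⁻¹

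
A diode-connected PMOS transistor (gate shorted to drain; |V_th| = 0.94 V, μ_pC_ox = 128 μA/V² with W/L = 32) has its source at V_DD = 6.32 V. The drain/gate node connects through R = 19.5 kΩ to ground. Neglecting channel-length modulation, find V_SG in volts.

With gate tied to drain, V_SG = V_SD ≥ V_SG − |V_th|, so the device is in saturation.
k_p = μ_pC_ox · (W/L) = 4.096 mA/V².
KCL at the drain: ½ k_p (V_SG − |V_th|)² = (V_DD − V_SG)/R.
Let x = V_SG − 0.94. Then 39.9 x² + x − 5.38 = 0, giving x = 0.355 V (positive root), so V_SG = 1.29 V.
I_D = (V_DD − V_SG)/R = (6.32 − 1.29) / 19.5 = 0.258 mA.

V_SG = 1.29 V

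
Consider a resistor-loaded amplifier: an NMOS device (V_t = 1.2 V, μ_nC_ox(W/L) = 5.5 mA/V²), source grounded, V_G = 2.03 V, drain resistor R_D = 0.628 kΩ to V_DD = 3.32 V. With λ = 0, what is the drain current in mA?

I_D = 1.89 mA

V_GS = V_G = 2.03 V, so V_ov = 2.03 − 1.2 = 0.83 V.
Assume saturation: I_D = ½ k_n V_ov² = 0.5 × 5.5 × 0.83² = 1.89 mA, giving V_DS = V_DD − I_D R_D = 3.32 − 1.89 × 0.628 = 2.13 V.
V_DS = 2.13 V ≥ V_ov = 0.83 V, confirming saturation.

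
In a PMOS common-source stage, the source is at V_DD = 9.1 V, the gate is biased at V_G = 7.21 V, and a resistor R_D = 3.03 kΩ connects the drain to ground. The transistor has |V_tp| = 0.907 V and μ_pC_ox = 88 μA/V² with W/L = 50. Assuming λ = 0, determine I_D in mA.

V_SG = V_DD − V_G = 9.1 − 7.21 = 1.89 V, so V_ov = 1.89 − 0.907 = 0.983 V.
k_p = μ_pC_ox · (W/L) = 4.4 mA/V².
Assume saturation: I_D = ½ k_p V_ov² = 0.5 × 4.4 × 0.983² = 2.13 mA, giving V_SD = V_DD − I_D R_D = 9.1 − 2.13 × 3.03 = 2.66 V.
V_SD = 2.66 V ≥ V_ov = 0.983 V, confirming saturation.

I_D = 2.13 mA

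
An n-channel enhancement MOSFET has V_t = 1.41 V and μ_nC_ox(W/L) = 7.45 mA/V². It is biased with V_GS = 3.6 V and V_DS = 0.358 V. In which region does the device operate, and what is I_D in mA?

V_ov = V_GS − V_t = 3.6 − 1.41 = 2.19 V.
Since V_DS = 0.358 V < V_ov = 2.19 V, the device is in the triode region.
I_D = k_n [V_ov · V_DS − ½ V_DS²] = 7.45 × [2.19 × 0.358 − 0.5 × 0.358²] = 5.36 mA.

Triode; I_D = 5.36 mA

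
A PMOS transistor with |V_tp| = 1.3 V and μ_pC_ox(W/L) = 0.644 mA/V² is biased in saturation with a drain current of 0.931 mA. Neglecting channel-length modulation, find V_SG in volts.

In saturation I_D = ½ k_p (V_SG − |V_tp|)², so V_SG − |V_tp| = √(2 I_D / k_p) = √(2 × 0.931 / 0.644) = 1.7 V.
V_SG = 1.3 + 1.7 = 3 V.

V_SG = 3.00 V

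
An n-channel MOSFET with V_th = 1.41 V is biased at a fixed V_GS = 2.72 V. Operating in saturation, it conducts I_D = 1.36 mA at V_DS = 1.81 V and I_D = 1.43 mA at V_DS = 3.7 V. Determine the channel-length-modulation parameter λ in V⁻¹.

With V_GS fixed, I_D ∝ (1 + λ V_DS) in saturation, so I_D2/I_D1 = (1 + λ V_DS2)/(1 + λ V_DS1).
1.43/1.36 = 1.051 = (1 + 3.7 λ)/(1 + 1.81 λ).
Solving: λ (I_D1 V_DS2 − I_D2 V_DS1) = I_D2 − I_D1, so λ = (1.43 − 1.36) / (1.36 × 3.7 − 1.43 × 1.81) = 0.07 / 2.44 = 0.0286 V⁻¹.

λ = 0.0286 V⁻¹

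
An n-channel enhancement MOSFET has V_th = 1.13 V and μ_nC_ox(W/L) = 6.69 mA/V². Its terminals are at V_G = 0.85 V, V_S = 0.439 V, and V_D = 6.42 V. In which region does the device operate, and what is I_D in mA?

Cutoff; I_D = 0 mA

V_GS = V_G − V_S = 0.85 − 0.439 = 0.411 V; V_DS = V_D − V_S = 6.42 − 0.439 = 5.98 V.
V_GS = 0.411 V < V_th = 1.13 V, so the transistor is in cutoff.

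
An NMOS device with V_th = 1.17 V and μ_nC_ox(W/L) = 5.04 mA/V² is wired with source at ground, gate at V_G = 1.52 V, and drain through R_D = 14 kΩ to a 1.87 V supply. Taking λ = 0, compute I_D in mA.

V_GS = V_G = 1.52 V, so V_ov = 1.52 − 1.17 = 0.35 V.
Assume saturation: I_D = ½ k_n V_ov² = 0.5 × 5.04 × 0.35² = 0.309 mA, giving V_DS = V_DD − I_D R_D = 1.87 − 0.309 × 14 = -2.45 V.
But -2.45 V < V_ov = 0.35 V, so the device is actually in triode.
In triode I_D = k_n[V_ov V_DS − ½ V_DS²] and I_D = (V_DD − V_DS)/R_D. Equating: 35.3 V_DS² − 25.7 V_DS + 1.87 = 0, giving V_DS = 0.082 V (the root below V_ov).
I_D = (1.87 − 0.082) / 14 = 0.128 mA.

I_D = 0.128 mA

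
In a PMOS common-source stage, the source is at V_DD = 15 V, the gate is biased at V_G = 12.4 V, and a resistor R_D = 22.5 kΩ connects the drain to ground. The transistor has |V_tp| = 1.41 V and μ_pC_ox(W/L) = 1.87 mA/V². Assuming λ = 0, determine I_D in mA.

V_SG = V_DD − V_G = 15 − 12.4 = 2.6 V, so V_ov = 2.6 − 1.41 = 1.19 V.
Assume saturation: I_D = ½ k_p V_ov² = 0.5 × 1.87 × 1.19² = 1.32 mA, giving V_SD = V_DD − I_D R_D = 15 − 1.32 × 22.5 = -14.8 V.
But -14.8 V < V_ov = 1.19 V, so the device is actually in triode.
In triode I_D = k_p[V_ov V_SD − ½ V_SD²] and I_D = (V_DD − V_SD)/R_D. Equating: 21 V_SD² − 51.07 V_SD + 15 = 0, giving V_SD = 0.342 V (the root below V_ov).
I_D = (15 − 0.342) / 22.5 = 0.651 mA.

I_D = 0.651 mA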